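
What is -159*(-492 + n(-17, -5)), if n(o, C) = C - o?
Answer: 76320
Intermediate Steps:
-159*(-492 + n(-17, -5)) = -159*(-492 + (-5 - 1*(-17))) = -159*(-492 + (-5 + 17)) = -159*(-492 + 12) = -159*(-480) = 76320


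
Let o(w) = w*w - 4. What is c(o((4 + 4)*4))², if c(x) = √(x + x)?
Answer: 2040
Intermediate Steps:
o(w) = -4 + w² (o(w) = w² - 4 = -4 + w²)
c(x) = √2*√x (c(x) = √(2*x) = √2*√x)
c(o((4 + 4)*4))² = (√2*√(-4 + ((4 + 4)*4)²))² = (√2*√(-4 + (8*4)²))² = (√2*√(-4 + 32²))² = (√2*√(-4 + 1024))² = (√2*√1020)² = (√2*(2*√255))² = (2*√510)² = 2040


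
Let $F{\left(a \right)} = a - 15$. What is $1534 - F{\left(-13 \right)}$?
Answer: $1562$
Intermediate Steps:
$F{\left(a \right)} = -15 + a$
$1534 - F{\left(-13 \right)} = 1534 - \left(-15 - 13\right) = 1534 - -28 = 1534 + 28 = 1562$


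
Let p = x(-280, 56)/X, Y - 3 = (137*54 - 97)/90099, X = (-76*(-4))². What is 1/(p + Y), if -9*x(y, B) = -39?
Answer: 8326589184/25654887197 ≈ 0.32456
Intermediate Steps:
x(y, B) = 13/3 (x(y, B) = -⅑*(-39) = 13/3)
X = 92416 (X = 304² = 92416)
Y = 277598/90099 (Y = 3 + (137*54 - 97)/90099 = 3 + (7398 - 97)*(1/90099) = 3 + 7301*(1/90099) = 3 + 7301/90099 = 277598/90099 ≈ 3.0810)
p = 13/277248 (p = (13/3)/92416 = (13/3)*(1/92416) = 13/277248 ≈ 4.6889e-5)
1/(p + Y) = 1/(13/277248 + 277598/90099) = 1/(25654887197/8326589184) = 8326589184/25654887197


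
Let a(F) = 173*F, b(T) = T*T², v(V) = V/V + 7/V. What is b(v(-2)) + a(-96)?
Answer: -132989/8 ≈ -16624.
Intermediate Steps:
v(V) = 1 + 7/V
b(T) = T³
b(v(-2)) + a(-96) = ((7 - 2)/(-2))³ + 173*(-96) = (-½*5)³ - 16608 = (-5/2)³ - 16608 = -125/8 - 16608 = -132989/8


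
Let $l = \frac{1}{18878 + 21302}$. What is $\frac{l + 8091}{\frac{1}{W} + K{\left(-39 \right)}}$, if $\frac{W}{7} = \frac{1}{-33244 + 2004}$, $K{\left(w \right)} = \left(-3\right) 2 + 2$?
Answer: $- \frac{325096381}{179478320} \approx -1.8113$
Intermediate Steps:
$K{\left(w \right)} = -4$ ($K{\left(w \right)} = -6 + 2 = -4$)
$l = \frac{1}{40180} \approx 2.4888 \cdot 10^{-5}$
$W = - \frac{7}{31240}$ ($W = \frac{7}{-33244 + 2004} = \frac{7}{-31240} = 7 \left(- \frac{1}{31240}\right) = - \frac{7}{31240} \approx -0.00022407$)
$\frac{l + 8091}{\frac{1}{W} + K{\left(-39 \right)}} = \frac{\frac{1}{40180} + 8091}{\frac{1}{- \frac{7}{31240}} - 4} = \frac{325096381}{40180 \left(- \frac{31240}{7} - 4\right)} = \frac{325096381}{40180 \left(- \frac{31268}{7}\right)} = \frac{325096381}{40180} \left(- \frac{7}{31268}\right) = - \frac{325096381}{179478320}$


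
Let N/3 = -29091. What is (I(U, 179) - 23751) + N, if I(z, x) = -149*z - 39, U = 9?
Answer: -112404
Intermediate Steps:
N = -87273 (N = 3*(-29091) = -87273)
I(z, x) = -39 - 149*z
(I(U, 179) - 23751) + N = ((-39 - 149*9) - 23751) - 87273 = ((-39 - 1341) - 23751) - 87273 = (-1380 - 23751) - 87273 = -25131 - 87273 = -112404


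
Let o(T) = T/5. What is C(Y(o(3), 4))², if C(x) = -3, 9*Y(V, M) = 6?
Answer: 9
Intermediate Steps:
o(T) = T/5 (o(T) = T*(⅕) = T/5)
Y(V, M) = ⅔ (Y(V, M) = (⅑)*6 = ⅔)
C(Y(o(3), 4))² = (-3)² = 9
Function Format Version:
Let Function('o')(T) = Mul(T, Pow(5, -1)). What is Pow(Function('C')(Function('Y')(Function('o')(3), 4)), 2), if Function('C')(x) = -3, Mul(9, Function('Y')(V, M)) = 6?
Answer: 9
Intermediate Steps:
Function('o')(T) = Mul(Rational(1, 5), T) (Function('o')(T) = Mul(T, Rational(1, 5)) = Mul(Rational(1, 5), T))
Function('Y')(V, M) = Rational(2, 3) (Function('Y')(V, M) = Mul(Rational(1, 9), 6) = Rational(2, 3))
Pow(Function('C')(Function('Y')(Function('o')(3), 4)), 2) = Pow(-3, 2) = 9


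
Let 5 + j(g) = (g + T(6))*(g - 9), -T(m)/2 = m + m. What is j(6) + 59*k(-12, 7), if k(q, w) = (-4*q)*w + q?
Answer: 19165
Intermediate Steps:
T(m) = -4*m (T(m) = -2*(m + m) = -4*m)
k(q, w) = q - 4*q*w (k(q, w) = -4*q*w + q = q - 4*q*w)
j(g) = -5 + (-24 + g)*(-9 + g) (j(g) = -5 + (g - 4*6)*(g - 9) = -5 + (g - 24)*(-9 + g) = -5 + (-24 + g)*(-9 + g))
j(6) + 59*k(-12, 7) = (211 + 6² - 33*6) + 59*(-12*(1 - 4*7)) = (211 + 36 - 198) + 59*(-12*(1 - 28)) = 49 + 59*(-12*(-27)) = 49 + 59*324 = 49 + 19116 = 19165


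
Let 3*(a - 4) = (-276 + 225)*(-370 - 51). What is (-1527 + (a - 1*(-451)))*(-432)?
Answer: -2628720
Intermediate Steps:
a = 7161 (a = 4 + ((-276 + 225)*(-370 - 51))/3 = 4 + (-51*(-421))/3 = 4 + (1/3)*21471 = 4 + 7157 = 7161)
(-1527 + (a - 1*(-451)))*(-432) = (-1527 + (7161 - 1*(-451)))*(-432) = (-1527 + (7161 + 451))*(-432) = (-1527 + 7612)*(-432) = 6085*(-432) = -2628720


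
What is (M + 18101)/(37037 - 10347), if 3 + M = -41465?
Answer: -23367/26690 ≈ -0.87550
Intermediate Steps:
M = -41468 (M = -3 - 41465 = -41468)
(M + 18101)/(37037 - 10347) = (-41468 + 18101)/(37037 - 10347) = -23367/26690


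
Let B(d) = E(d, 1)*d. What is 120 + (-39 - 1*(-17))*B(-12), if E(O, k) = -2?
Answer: -408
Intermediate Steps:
B(d) = -2*d
120 + (-39 - 1*(-17))*B(-12) = 120 + (-39 - 1*(-17))*(-2*(-12)) = 120 + (-39 + 17)*24 = 120 - 22*24 = 120 - 528 = -408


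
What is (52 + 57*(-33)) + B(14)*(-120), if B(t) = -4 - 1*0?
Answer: -1349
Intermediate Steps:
B(t) = -4 (B(t) = -4 + 0 = -4)
(52 + 57*(-33)) + B(14)*(-120) = (52 + 57*(-33)) - 4*(-120) = (52 - 1881) + 480 = -1829 + 480 = -1349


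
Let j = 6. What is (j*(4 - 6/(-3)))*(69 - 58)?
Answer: 396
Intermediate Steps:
(j*(4 - 6/(-3)))*(69 - 58) = (6*(4 - 6/(-3)))*(69 - 58) = (6*(4 - 6*(-⅓)))*11 = (6*(4 + 2))*11 = (6*6)*11 = 36*11 = 396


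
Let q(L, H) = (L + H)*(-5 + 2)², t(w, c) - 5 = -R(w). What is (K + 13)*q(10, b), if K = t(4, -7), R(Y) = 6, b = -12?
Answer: -216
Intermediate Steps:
t(w, c) = -1 (t(w, c) = 5 - 1*6 = 5 - 6 = -1)
K = -1
q(L, H) = 9*H + 9*L (q(L, H) = (H + L)*(-3)² = (H + L)*9 = 9*H + 9*L)
(K + 13)*q(10, b) = (-1 + 13)*(9*(-12) + 9*10) = 12*(-108 + 90) = 12*(-18) = -216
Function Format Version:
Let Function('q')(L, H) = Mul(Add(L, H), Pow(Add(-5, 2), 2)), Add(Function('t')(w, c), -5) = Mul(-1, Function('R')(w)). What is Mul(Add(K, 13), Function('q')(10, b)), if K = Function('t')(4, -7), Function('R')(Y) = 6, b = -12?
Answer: -216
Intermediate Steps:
Function('t')(w, c) = -1 (Function('t')(w, c) = Add(5, Mul(-1, 6)) = Add(5, -6) = -1)
K = -1
Function('q')(L, H) = Add(Mul(9, H), Mul(9, L)) (Function('q')(L, H) = Mul(Add(H, L), Pow(-3, 2)) = Mul(Add(H, L), 9) = Add(Mul(9, H), Mul(9, L)))
Mul(Add(K, 13), Function('q')(10, b)) = Mul(Add(-1, 13), Add(Mul(9, -12), Mul(9, 10))) = Mul(12, Add(-108, 90)) = Mul(12, -18) = -216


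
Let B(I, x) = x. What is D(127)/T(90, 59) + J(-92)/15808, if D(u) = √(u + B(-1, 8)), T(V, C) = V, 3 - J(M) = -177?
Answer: 45/3952 + √15/30 ≈ 0.14049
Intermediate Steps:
J(M) = 180 (J(M) = 3 - 1*(-177) = 3 + 177 = 180)
D(u) = √(8 + u) (D(u) = √(u + 8) = √(8 + u))
D(127)/T(90, 59) + J(-92)/15808 = √(8 + 127)/90 + 180/15808 = √135*(1/90) + 180*(1/15808) = (3*√15)*(1/90) + 45/3952 = √15/30 + 45/3952 = 45/3952 + √15/30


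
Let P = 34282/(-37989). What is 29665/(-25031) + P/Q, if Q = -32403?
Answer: -36515498112313/30812098859577 ≈ -1.1851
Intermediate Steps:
P = -34282/37989 (P = 34282*(-1/37989) = -34282/37989 ≈ -0.90242)
29665/(-25031) + P/Q = 29665/(-25031) - 34282/37989/(-32403) = 29665*(-1/25031) - 34282/37989*(-1/32403) = -29665/25031 + 34282/1230957567 = -36515498112313/30812098859577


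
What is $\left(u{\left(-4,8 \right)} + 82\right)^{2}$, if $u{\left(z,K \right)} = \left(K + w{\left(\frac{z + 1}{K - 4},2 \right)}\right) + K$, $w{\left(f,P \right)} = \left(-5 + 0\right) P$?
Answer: $7744$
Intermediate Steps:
$w{\left(f,P \right)} = - 5 P$
$u{\left(z,K \right)} = -10 + 2 K$ ($u{\left(z,K \right)} = \left(K - 10\right) + K = \left(-10 + K\right) + K = -10 + 2 K$)
$\left(u{\left(-4,8 \right)} + 82\right)^{2} = \left(\left(-10 + 2 \cdot 8\right) + 82\right)^{2} = \left(\left(-10 + 16\right) + 82\right)^{2} = \left(6 + 82\right)^{2} = 88^{2} = 7744$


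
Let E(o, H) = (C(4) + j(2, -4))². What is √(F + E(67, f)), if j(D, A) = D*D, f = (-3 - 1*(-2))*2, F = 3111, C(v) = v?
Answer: 5*√127 ≈ 56.347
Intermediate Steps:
f = -2 (f = (-3 + 2)*2 = -1*2 = -2)
j(D, A) = D²
E(o, H) = 64 (E(o, H) = (4 + 2²)² = (4 + 4)² = 8² = 64)
√(F + E(67, f)) = √(3111 + 64) = √3175 = 5*√127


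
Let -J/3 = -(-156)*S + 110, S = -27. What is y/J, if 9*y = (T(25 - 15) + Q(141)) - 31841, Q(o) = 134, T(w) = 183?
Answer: -5254/18459 ≈ -0.28463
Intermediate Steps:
y = -10508/3 (y = ((183 + 134) - 31841)/9 = (317 - 31841)/9 = (⅑)*(-31524) = -10508/3 ≈ -3502.7)
J = 12306 (J = -3*(-(-156)*(-27) + 110) = -3*(-156*27 + 110) = -3*(-4212 + 110) = -3*(-4102) = 12306)
y/J = -10508/3/12306 = -10508/3*1/12306 = -5254/18459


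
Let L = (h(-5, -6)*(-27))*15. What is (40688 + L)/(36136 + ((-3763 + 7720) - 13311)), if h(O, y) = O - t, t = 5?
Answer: 22369/13391 ≈ 1.6705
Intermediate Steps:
h(O, y) = -5 + O (h(O, y) = O - 1*5 = O - 5 = -5 + O)
L = 4050 (L = ((-5 - 5)*(-27))*15 = -10*(-27)*15 = 270*15 = 4050)
(40688 + L)/(36136 + ((-3763 + 7720) - 13311)) = (40688 + 4050)/(36136 + ((-3763 + 7720) - 13311)) = 44738/(36136 + (3957 - 13311)) = 44738/(36136 - 9354) = 44738/26782 = 44738*(1/26782) = 22369/13391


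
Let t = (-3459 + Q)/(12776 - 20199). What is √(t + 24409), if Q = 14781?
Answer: √1344874532755/7423 ≈ 156.23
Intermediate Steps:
t = -11322/7423 (t = (-3459 + 14781)/(12776 - 20199) = 11322/(-7423) = 11322*(-1/7423) = -11322/7423 ≈ -1.5253)
√(t + 24409) = √(-11322/7423 + 24409) = √(181176685/7423) = √1344874532755/7423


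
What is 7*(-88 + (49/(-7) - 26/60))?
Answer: -20041/30 ≈ -668.03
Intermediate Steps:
7*(-88 + (49/(-7) - 26/60)) = 7*(-88 + (49*(-1/7) - 26*1/60)) = 7*(-88 + (-7 - 13/30)) = 7*(-88 - 223/30) = 7*(-2863/30) = -20041/30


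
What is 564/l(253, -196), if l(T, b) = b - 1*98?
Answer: -94/49 ≈ -1.9184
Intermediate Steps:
l(T, b) = -98 + b (l(T, b) = b - 98 = -98 + b)
564/l(253, -196) = 564/(-98 - 196) = 564/(-294) = 564*(-1/294) = -94/49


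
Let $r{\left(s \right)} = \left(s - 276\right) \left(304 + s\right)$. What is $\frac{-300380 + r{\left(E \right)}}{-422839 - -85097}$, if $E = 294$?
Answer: $\frac{144808}{168871} \approx 0.85751$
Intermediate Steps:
$r{\left(s \right)} = \left(-276 + s\right) \left(304 + s\right)$
$\frac{-300380 + r{\left(E \right)}}{-422839 - -85097} = \frac{-300380 + \left(-83904 + 294^{2} + 28 \cdot 294\right)}{-422839 - -85097} = \frac{-300380 + \left(-83904 + 86436 + 8232\right)}{-422839 + \left(-92520 + 177617\right)} = \frac{-300380 + 10764}{-422839 + 85097} = - \frac{289616}{-337742} = \left(-289616\right) \left(- \frac{1}{337742}\right) = \frac{144808}{168871}$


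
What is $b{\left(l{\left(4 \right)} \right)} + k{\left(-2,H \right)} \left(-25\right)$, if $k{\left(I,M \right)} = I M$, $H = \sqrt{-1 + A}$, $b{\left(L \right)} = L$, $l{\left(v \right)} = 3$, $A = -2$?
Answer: $3 + 50 i \sqrt{3} \approx 3.0 + 86.603 i$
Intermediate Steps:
$H = i \sqrt{3}$ ($H = \sqrt{-1 - 2} = \sqrt{-3} = i \sqrt{3} \approx 1.732 i$)
$b{\left(l{\left(4 \right)} \right)} + k{\left(-2,H \right)} \left(-25\right) = 3 + - 2 i \sqrt{3} \left(-25\right) = 3 + 50 i \sqrt{3}$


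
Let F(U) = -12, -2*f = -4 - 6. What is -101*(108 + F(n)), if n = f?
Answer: -9696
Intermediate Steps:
f = 5 (f = -(-4 - 6)/2 = -½*(-10) = 5)
n = 5
-101*(108 + F(n)) = -101*(108 - 12) = -101*96 = -9696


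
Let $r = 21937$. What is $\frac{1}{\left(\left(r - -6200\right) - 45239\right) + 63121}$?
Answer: $\frac{1}{46019} \approx 2.173 \cdot 10^{-5}$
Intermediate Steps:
$\frac{1}{\left(\left(r - -6200\right) - 45239\right) + 63121} = \frac{1}{\left(\left(21937 - -6200\right) - 45239\right) + 63121} = \frac{1}{\left(\left(21937 + 6200\right) - 45239\right) + 63121} = \frac{1}{\left(28137 - 45239\right) + 63121} = \frac{1}{-17102 + 63121} = \frac{1}{46019}$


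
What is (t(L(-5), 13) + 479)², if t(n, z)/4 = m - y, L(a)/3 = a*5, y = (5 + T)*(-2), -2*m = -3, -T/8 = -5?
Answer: 714025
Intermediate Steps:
T = 40 (T = -8*(-5) = 40)
m = 3/2 (m = -½*(-3) = 3/2 ≈ 1.5000)
y = -90 (y = (5 + 40)*(-2) = 45*(-2) = -90)
L(a) = 15*a (L(a) = 3*(a*5) = 3*(5*a) = 15*a)
t(n, z) = 366 (t(n, z) = 4*(3/2 - 1*(-90)) = 4*(3/2 + 90) = 4*(183/2) = 366)
(t(L(-5), 13) + 479)² = (366 + 479)² = 845² = 714025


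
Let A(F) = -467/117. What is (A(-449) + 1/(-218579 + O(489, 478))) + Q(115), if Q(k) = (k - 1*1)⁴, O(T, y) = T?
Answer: 4309640157296333/25516530 ≈ 1.6890e+8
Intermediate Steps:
Q(k) = (-1 + k)⁴ (Q(k) = (k - 1)⁴ = (-1 + k)⁴)
A(F) = -467/117 (A(F) = -467*1/117 = -467/117)
(A(-449) + 1/(-218579 + O(489, 478))) + Q(115) = (-467/117 + 1/(-218579 + 489)) + (-1 + 115)⁴ = (-467/117 + 1/(-218090)) + 114⁴ = (-467/117 - 1/218090) + 168896016 = -101848147/25516530 + 168896016 = 4309640157296333/25516530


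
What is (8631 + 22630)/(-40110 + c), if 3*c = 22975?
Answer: -93783/97355 ≈ -0.96331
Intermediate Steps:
c = 22975/3 (c = (⅓)*22975 = 22975/3 ≈ 7658.3)
(8631 + 22630)/(-40110 + c) = (8631 + 22630)/(-40110 + 22975/3) = 31261/(-97355/3) = 31261*(-3/97355) = -93783/97355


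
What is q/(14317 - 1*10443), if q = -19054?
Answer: -9527/1937 ≈ -4.9184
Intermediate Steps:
q/(14317 - 1*10443) = -19054/(14317 - 1*10443) = -19054/(14317 - 10443) = -19054/3874 = -19054*1/3874 = -9527/1937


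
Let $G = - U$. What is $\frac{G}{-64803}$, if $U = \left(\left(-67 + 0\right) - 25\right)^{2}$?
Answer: $\frac{8464}{64803} \approx 0.13061$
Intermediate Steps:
$U = 8464$ ($U = \left(-67 - 25\right)^{2} = \left(-92\right)^{2} = 8464$)
$G = -8464$ ($G = \left(-1\right) 8464 = -8464$)
$\frac{G}{-64803} = - \frac{8464}{-64803} = \left(-8464\right) \left(- \frac{1}{64803}\right) = \frac{8464}{64803}$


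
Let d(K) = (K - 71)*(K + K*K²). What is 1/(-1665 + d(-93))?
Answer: 1/131928135 ≈ 7.5799e-9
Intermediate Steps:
d(K) = (-71 + K)*(K + K³)
1/(-1665 + d(-93)) = 1/(-1665 - 93*(-71 - 93 + (-93)³ - 71*(-93)²)) = 1/(-1665 - 93*(-71 - 93 - 804357 - 71*8649)) = 1/(-1665 - 93*(-71 - 93 - 804357 - 614079)) = 1/(-1665 - 93*(-1418600)) = 1/(-1665 + 131929800) = 1/131928135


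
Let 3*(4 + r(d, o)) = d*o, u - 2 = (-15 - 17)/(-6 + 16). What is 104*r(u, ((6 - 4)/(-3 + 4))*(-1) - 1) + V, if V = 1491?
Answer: 5999/5 ≈ 1199.8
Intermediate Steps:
u = -6/5 (u = 2 + (-15 - 17)/(-6 + 16) = 2 - 32/10 = 2 - 32*⅒ = 2 - 16/5 = -6/5 ≈ -1.2000)
r(d, o) = -4 + d*o/3 (r(d, o) = -4 + (d*o)/3 = -4 + d*o/3)
104*r(u, ((6 - 4)/(-3 + 4))*(-1) - 1) + V = 104*(-4 + (⅓)*(-6/5)*(((6 - 4)/(-3 + 4))*(-1) - 1)) + 1491 = 104*(-4 + (⅓)*(-6/5)*((2/1)*(-1) - 1)) + 1491 = 104*(-4 + (⅓)*(-6/5)*((2*1)*(-1) - 1)) + 1491 = 104*(-4 + (⅓)*(-6/5)*(2*(-1) - 1)) + 1491 = 104*(-4 + (⅓)*(-6/5)*(-2 - 1)) + 1491 = 104*(-4 + (⅓)*(-6/5)*(-3)) + 1491 = 104*(-4 + 6/5) + 1491 = 104*(-14/5) + 1491 = -1456/5 + 1491 = 5999/5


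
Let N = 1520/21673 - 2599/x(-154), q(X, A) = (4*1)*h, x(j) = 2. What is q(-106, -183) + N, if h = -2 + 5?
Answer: -55804935/43346 ≈ -1287.4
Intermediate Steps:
h = 3
q(X, A) = 12 (q(X, A) = (4*1)*3 = 4*3 = 12)
N = -56325087/43346 (N = 1520/21673 - 2599/2 = -56325087/43346 ≈ -1299.4)
q(-106, -183) + N = 12 - 56325087/43346 = -55804935/43346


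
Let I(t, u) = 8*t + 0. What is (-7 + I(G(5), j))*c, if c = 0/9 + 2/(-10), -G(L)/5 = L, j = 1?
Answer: 207/5 ≈ 41.400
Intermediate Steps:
G(L) = -5*L
I(t, u) = 8*t
c = -⅕ (c = 0*(⅑) + 2*(-⅒) = 0 - ⅕ = -⅕ ≈ -0.20000)
(-7 + I(G(5), j))*c = (-7 + 8*(-5*5))*(-⅕) = (-7 + 8*(-25))*(-⅕) = (-7 - 200)*(-⅕) = -207*(-⅕) = 207/5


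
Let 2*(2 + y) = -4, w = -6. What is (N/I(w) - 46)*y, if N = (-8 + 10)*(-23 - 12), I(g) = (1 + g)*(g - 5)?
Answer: 2080/11 ≈ 189.09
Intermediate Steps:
y = -4 (y = -2 + (½)*(-4) = -2 - 2 = -4)
I(g) = (1 + g)*(-5 + g)
N = -70 (N = 2*(-35) = -70)
(N/I(w) - 46)*y = (-70/(-5 + (-6)² - 4*(-6)) - 46)*(-4) = (-70/(-5 + 36 + 24) - 46)*(-4) = (-70/55 - 46)*(-4) = (-70*1/55 - 46)*(-4) = (-14/11 - 46)*(-4) = -520/11*(-4) = 2080/11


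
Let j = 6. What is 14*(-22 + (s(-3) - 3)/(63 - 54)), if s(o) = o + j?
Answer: -308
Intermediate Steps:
s(o) = 6 + o (s(o) = o + 6 = 6 + o)
14*(-22 + (s(-3) - 3)/(63 - 54)) = 14*(-22 + ((6 - 3) - 3)/(63 - 54)) = 14*(-22 + (3 - 3)/9) = 14*(-22 + 0*(⅑)) = 14*(-22 + 0) = 14*(-22) = -308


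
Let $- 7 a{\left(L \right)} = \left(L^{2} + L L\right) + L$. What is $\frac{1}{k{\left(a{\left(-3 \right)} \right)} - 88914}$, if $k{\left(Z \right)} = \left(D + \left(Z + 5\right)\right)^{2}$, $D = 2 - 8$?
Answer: $- \frac{49}{4356302} \approx -1.1248 \cdot 10^{-5}$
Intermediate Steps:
$a{\left(L \right)} = - \frac{2 L^{2}}{7} - \frac{L}{7}$ ($a{\left(L \right)} = - \frac{\left(L^{2} + L L\right) + L}{7} = - \frac{\left(L^{2} + L^{2}\right) + L}{7} = - \frac{2 L^{2} + L}{7} = - \frac{L + 2 L^{2}}{7} = - \frac{2 L^{2}}{7} - \frac{L}{7}$)
$D = -6$ ($D = 2 - 8 = -6$)
$k{\left(Z \right)} = \left(-1 + Z\right)^{2}$ ($k{\left(Z \right)} = \left(-6 + \left(Z + 5\right)\right)^{2} = \left(-6 + \left(5 + Z\right)\right)^{2} = \left(-1 + Z\right)^{2}$)
$\frac{1}{k{\left(a{\left(-3 \right)} \right)} - 88914} = \frac{1}{\left(-1 - - \frac{3 \left(1 + 2 \left(-3\right)\right)}{7}\right)^{2} - 88914} = \frac{1}{\left(-1 - - \frac{3 \left(1 - 6\right)}{7}\right)^{2} - 88914} = \frac{1}{\left(-1 - \left(- \frac{3}{7}\right) \left(-5\right)\right)^{2} - 88914} = \frac{1}{\left(-1 - \frac{15}{7}\right)^{2} - 88914} = \frac{1}{\left(- \frac{22}{7}\right)^{2} - 88914} = \frac{1}{\frac{484}{49} - 88914} = \frac{1}{- \frac{4356302}{49}} = - \frac{49}{4356302}$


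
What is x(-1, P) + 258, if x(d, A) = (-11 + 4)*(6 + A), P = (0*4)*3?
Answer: 216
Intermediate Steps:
P = 0 (P = 0*3 = 0)
x(d, A) = -42 - 7*A (x(d, A) = -7*(6 + A) = -42 - 7*A)
x(-1, P) + 258 = (-42 - 7*0) + 258 = (-42 + 0) + 258 = -42 + 258 = 216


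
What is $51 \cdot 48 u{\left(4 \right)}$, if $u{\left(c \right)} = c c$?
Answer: $39168$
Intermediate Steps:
$u{\left(c \right)} = c^{2}$
$51 \cdot 48 u{\left(4 \right)} = 51 \cdot 48 \cdot 4^{2} = 2448 \cdot 16 = 39168$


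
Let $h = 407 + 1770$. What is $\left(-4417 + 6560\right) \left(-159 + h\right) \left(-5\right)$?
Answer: $-21622870$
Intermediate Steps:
$h = 2177$
$\left(-4417 + 6560\right) \left(-159 + h\right) \left(-5\right) = \left(-4417 + 6560\right) \left(-159 + 2177\right) \left(-5\right) = 2143 \cdot 2018 \left(-5\right) = 4324574 \left(-5\right) = -21622870$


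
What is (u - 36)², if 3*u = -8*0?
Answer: 1296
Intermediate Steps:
u = 0 (u = (-8*0)/3 = (⅓)*0 = 0)
(u - 36)² = (0 - 36)² = (-36)² = 1296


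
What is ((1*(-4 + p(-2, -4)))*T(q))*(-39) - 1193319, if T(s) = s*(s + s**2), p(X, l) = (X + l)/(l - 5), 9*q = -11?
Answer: -869961011/729 ≈ -1.1934e+6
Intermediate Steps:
q = -11/9 (q = (1/9)*(-11) = -11/9 ≈ -1.2222)
p(X, l) = (X + l)/(-5 + l)
((1*(-4 + p(-2, -4)))*T(q))*(-39) - 1193319 = ((1*(-4 + (-2 - 4)/(-5 - 4)))*((-11/9)**2*(1 - 11/9)))*(-39) - 1193319 = ((1*(-4 - 6/(-9)))*((121/81)*(-2/9)))*(-39) - 1193319 = ((1*(-4 - 1/9*(-6)))*(-242/729))*(-39) - 1193319 = ((1*(-4 + 2/3))*(-242/729))*(-39) - 1193319 = ((1*(-10/3))*(-242/729))*(-39) - 1193319 = -10/3*(-242/729)*(-39) - 1193319 = (2420/2187)*(-39) - 1193319 = -31460/729 - 1193319 = -869961011/729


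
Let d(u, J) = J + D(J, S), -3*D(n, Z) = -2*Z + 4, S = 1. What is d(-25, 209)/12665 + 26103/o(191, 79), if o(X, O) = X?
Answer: 198380572/1451409 ≈ 136.68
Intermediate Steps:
D(n, Z) = -4/3 + 2*Z/3 (D(n, Z) = -(-2*Z + 4)/3 = -(4 - 2*Z)/3 = -4/3 + 2*Z/3)
d(u, J) = -2/3 + J (d(u, J) = J + (-4/3 + (2/3)*1) = J + (-4/3 + 2/3) = J - 2/3 = -2/3 + J)
d(-25, 209)/12665 + 26103/o(191, 79) = (-2/3 + 209)/12665 + 26103/191 = (625/3)*(1/12665) + 26103*(1/191) = 125/7599 + 26103/191 = 198380572/1451409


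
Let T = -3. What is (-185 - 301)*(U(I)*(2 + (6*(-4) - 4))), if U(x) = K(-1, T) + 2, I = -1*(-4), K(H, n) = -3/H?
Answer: 63180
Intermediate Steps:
I = 4
U(x) = 5 (U(x) = -3/(-1) + 2 = -3*(-1) + 2 = 3 + 2 = 5)
(-185 - 301)*(U(I)*(2 + (6*(-4) - 4))) = (-185 - 301)*(5*(2 + (6*(-4) - 4))) = -2430*(2 + (-24 - 4)) = -2430*(2 - 28) = -2430*(-26) = -486*(-130) = 63180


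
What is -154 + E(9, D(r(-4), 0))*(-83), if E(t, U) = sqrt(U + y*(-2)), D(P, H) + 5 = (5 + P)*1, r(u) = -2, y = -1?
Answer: -154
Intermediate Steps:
D(P, H) = P (D(P, H) = -5 + (5 + P)*1 = -5 + (5 + P) = P)
E(t, U) = sqrt(2 + U) (E(t, U) = sqrt(U - 1*(-2)) = sqrt(U + 2) = sqrt(2 + U))
-154 + E(9, D(r(-4), 0))*(-83) = -154 + sqrt(2 - 2)*(-83) = -154 + sqrt(0)*(-83) = -154 + 0*(-83) = -154 + 0 = -154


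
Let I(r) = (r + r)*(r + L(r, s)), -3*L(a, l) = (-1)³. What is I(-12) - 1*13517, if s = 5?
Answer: -13237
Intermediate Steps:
L(a, l) = ⅓ (L(a, l) = -⅓*(-1)³ = -⅓*(-1) = ⅓)
I(r) = 2*r*(⅓ + r) (I(r) = (r + r)*(r + ⅓) = (2*r)*(⅓ + r) = 2*r*(⅓ + r))
I(-12) - 1*13517 = (⅔)*(-12)*(1 + 3*(-12)) - 1*13517 = (⅔)*(-12)*(1 - 36) - 13517 = (⅔)*(-12)*(-35) - 13517 = 280 - 13517 = -13237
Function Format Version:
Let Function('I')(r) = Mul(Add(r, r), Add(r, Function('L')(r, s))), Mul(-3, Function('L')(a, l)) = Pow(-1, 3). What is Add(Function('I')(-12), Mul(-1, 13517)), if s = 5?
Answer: -13237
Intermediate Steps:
Function('L')(a, l) = Rational(1, 3) (Function('L')(a, l) = Mul(Rational(-1, 3), Pow(-1, 3)) = Mul(Rational(-1, 3), -1) = Rational(1, 3))
Function('I')(r) = Mul(2, r, Add(Rational(1, 3), r)) (Function('I')(r) = Mul(Add(r, r), Add(r, Rational(1, 3))) = Mul(Mul(2, r), Add(Rational(1, 3), r)) = Mul(2, r, Add(Rational(1, 3), r)))
Add(Function('I')(-12), Mul(-1, 13517)) = Add(Mul(Rational(2, 3), -12, Add(1, Mul(3, -12))), Mul(-1, 13517)) = Add(Mul(Rational(2, 3), -12, Add(1, -36)), -13517) = Add(Mul(Rational(2, 3), -12, -35), -13517) = Add(280, -13517) = -13237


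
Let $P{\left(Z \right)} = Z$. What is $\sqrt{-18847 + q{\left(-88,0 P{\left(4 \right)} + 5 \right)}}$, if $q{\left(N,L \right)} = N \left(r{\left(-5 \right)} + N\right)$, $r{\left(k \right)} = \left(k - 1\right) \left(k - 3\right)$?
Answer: $3 i \sqrt{1703} \approx 123.8 i$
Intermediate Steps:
$r{\left(k \right)} = \left(-1 + k\right) \left(-3 + k\right)$
$q{\left(N,L \right)} = N \left(48 + N\right)$ ($q{\left(N,L \right)} = N \left(\left(3 + \left(-5\right)^{2} - -20\right) + N\right) = N \left(\left(3 + 25 + 20\right) + N\right) = N \left(48 + N\right)$)
$\sqrt{-18847 + q{\left(-88,0 P{\left(4 \right)} + 5 \right)}} = \sqrt{-18847 - 88 \left(48 - 88\right)} = \sqrt{-18847 - -3520} = \sqrt{-18847 + 3520} = \sqrt{-15327} = 3 i \sqrt{1703}$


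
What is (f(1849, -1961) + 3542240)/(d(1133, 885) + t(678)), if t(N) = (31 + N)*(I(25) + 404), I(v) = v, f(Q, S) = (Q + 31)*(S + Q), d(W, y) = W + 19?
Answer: 1110560/101771 ≈ 10.912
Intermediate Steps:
d(W, y) = 19 + W
f(Q, S) = (31 + Q)*(Q + S)
t(N) = 13299 + 429*N (t(N) = (31 + N)*(25 + 404) = (31 + N)*429 = 13299 + 429*N)
(f(1849, -1961) + 3542240)/(d(1133, 885) + t(678)) = ((1849**2 + 31*1849 + 31*(-1961) + 1849*(-1961)) + 3542240)/((19 + 1133) + (13299 + 429*678)) = ((3418801 + 57319 - 60791 - 3625889) + 3542240)/(1152 + (13299 + 290862)) = (-210560 + 3542240)/(1152 + 304161) = 3331680/305313 = 3331680*(1/305313) = 1110560/101771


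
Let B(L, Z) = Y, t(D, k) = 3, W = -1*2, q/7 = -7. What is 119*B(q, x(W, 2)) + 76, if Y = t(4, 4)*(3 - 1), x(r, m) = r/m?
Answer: 790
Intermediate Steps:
q = -49 (q = 7*(-7) = -49)
W = -2
Y = 6 (Y = 3*(3 - 1) = 3*2 = 6)
B(L, Z) = 6
119*B(q, x(W, 2)) + 76 = 119*6 + 76 = 714 + 76 = 790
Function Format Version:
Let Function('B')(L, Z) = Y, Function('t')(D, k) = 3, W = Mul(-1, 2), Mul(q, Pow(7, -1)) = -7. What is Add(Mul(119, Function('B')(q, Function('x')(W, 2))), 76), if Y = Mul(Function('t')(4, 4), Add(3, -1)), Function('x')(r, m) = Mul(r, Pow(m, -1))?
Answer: 790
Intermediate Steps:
q = -49 (q = Mul(7, -7) = -49)
W = -2
Y = 6 (Y = Mul(3, Add(3, -1)) = Mul(3, 2) = 6)
Function('B')(L, Z) = 6
Add(Mul(119, Function('B')(q, Function('x')(W, 2))), 76) = Add(Mul(119, 6), 76) = Add(714, 76) = 790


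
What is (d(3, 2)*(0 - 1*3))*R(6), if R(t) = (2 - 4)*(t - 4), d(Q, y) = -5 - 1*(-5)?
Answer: 0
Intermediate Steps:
d(Q, y) = 0 (d(Q, y) = -5 + 5 = 0)
R(t) = 8 - 2*t (R(t) = -2*(-4 + t) = 8 - 2*t)
(d(3, 2)*(0 - 1*3))*R(6) = (0*(0 - 1*3))*(8 - 2*6) = (0*(0 - 3))*(8 - 12) = (0*(-3))*(-4) = 0*(-4) = 0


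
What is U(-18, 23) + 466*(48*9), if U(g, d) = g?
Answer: 201294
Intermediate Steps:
U(-18, 23) + 466*(48*9) = -18 + 466*(48*9) = -18 + 466*432 = -18 + 201312 = 201294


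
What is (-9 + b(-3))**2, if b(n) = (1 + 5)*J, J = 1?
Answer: 9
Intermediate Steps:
b(n) = 6 (b(n) = (1 + 5)*1 = 6*1 = 6)
(-9 + b(-3))**2 = (-9 + 6)**2 = (-3)**2 = 9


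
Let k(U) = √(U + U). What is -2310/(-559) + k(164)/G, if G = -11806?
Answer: 2310/559 - √82/5903 ≈ 4.1308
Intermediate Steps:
k(U) = √2*√U (k(U) = √(2*U) = √2*√U)
-2310/(-559) + k(164)/G = -2310/(-559) + (√2*√164)/(-11806) = -2310*(-1/559) + (√2*(2*√41))*(-1/11806) = 2310/559 + (2*√82)*(-1/11806) = 2310/559 - √82/5903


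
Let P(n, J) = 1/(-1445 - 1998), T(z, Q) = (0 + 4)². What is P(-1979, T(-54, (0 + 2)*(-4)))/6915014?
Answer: -1/23808393202 ≈ -4.2002e-11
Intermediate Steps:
T(z, Q) = 16 (T(z, Q) = 4² = 16)
P(n, J) = -1/3443 (P(n, J) = 1/(-3443) = -1/3443)
P(-1979, T(-54, (0 + 2)*(-4)))/6915014 = -1/3443/6915014 = -1/3443*1/6915014 = -1/23808393202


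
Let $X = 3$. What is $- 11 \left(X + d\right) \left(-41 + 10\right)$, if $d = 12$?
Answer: $5115$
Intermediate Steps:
$- 11 \left(X + d\right) \left(-41 + 10\right) = - 11 \left(3 + 12\right) \left(-41 + 10\right) = \left(-11\right) 15 \left(-31\right) = \left(-165\right) \left(-31\right) = 5115$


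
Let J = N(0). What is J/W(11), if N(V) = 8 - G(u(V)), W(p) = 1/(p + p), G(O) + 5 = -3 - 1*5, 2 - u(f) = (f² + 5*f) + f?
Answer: 462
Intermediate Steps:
u(f) = 2 - f² - 6*f (u(f) = 2 - ((f² + 5*f) + f) = 2 - (f² + 6*f) = 2 + (-f² - 6*f) = 2 - f² - 6*f)
G(O) = -13 (G(O) = -5 + (-3 - 1*5) = -5 + (-3 - 5) = -5 - 8 = -13)
W(p) = 1/(2*p)
N(V) = 21 (N(V) = 8 - 1*(-13) = 8 + 13 = 21)
J = 21
J/W(11) = 21/(((½)/11)) = 21/(((½)*(1/11))) = 21/(1/22) = 21*22 = 462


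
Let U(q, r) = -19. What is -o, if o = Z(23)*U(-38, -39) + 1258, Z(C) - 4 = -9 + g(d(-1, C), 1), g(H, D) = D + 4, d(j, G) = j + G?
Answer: -1258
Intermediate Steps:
d(j, G) = G + j
g(H, D) = 4 + D
Z(C) = 0 (Z(C) = 4 + (-9 + (4 + 1)) = 4 + (-9 + 5) = 4 - 4 = 0)
o = 1258 (o = 0*(-19) + 1258 = 0 + 1258 = 1258)
-o = -1*1258 = -1258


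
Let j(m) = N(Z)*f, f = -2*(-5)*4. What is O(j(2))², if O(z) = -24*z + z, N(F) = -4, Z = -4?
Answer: 13542400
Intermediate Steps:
f = 40 (f = 10*4 = 40)
j(m) = -160 (j(m) = -4*40 = -160)
O(z) = -23*z
O(j(2))² = (-23*(-160))² = 3680² = 13542400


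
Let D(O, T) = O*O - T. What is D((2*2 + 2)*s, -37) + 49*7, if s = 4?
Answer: 956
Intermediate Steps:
D(O, T) = O² - T
D((2*2 + 2)*s, -37) + 49*7 = (((2*2 + 2)*4)² - 1*(-37)) + 49*7 = (((4 + 2)*4)² + 37) + 343 = ((6*4)² + 37) + 343 = (24² + 37) + 343 = (576 + 37) + 343 = 613 + 343 = 956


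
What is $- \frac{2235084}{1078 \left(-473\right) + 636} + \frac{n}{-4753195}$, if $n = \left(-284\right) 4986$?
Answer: $\frac{5672455821786}{1210301289655} \approx 4.6868$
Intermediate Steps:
$n = -1416024$
$- \frac{2235084}{1078 \left(-473\right) + 636} + \frac{n}{-4753195} = - \frac{2235084}{1078 \left(-473\right) + 636} - \frac{1416024}{-4753195} = - \frac{2235084}{-509894 + 636} - - \frac{1416024}{4753195} = - \frac{2235084}{-509258} + \frac{1416024}{4753195} = \left(-2235084\right) \left(- \frac{1}{509258}\right) + \frac{1416024}{4753195} = \frac{1117542}{254629} + \frac{1416024}{4753195} = \frac{5672455821786}{1210301289655}$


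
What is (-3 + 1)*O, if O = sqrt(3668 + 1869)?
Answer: -14*sqrt(113) ≈ -148.82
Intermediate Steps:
O = 7*sqrt(113) (O = sqrt(5537) = 7*sqrt(113) ≈ 74.411)
(-3 + 1)*O = (-3 + 1)*(7*sqrt(113)) = -14*sqrt(113)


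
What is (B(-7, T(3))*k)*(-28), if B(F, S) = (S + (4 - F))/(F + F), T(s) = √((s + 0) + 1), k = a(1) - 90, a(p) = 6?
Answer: -2184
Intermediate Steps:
k = -84 (k = 6 - 90 = -84)
T(s) = √(1 + s) (T(s) = √(s + 1) = √(1 + s))
B(F, S) = (4 + S - F)/(2*F) (B(F, S) = (4 + S - F)/((2*F)) = (4 + S - F)*(1/(2*F)) = (4 + S - F)/(2*F))
(B(-7, T(3))*k)*(-28) = (((½)*(4 + √(1 + 3) - 1*(-7))/(-7))*(-84))*(-28) = (((½)*(-⅐)*(4 + √4 + 7))*(-84))*(-28) = (((½)*(-⅐)*(4 + 2 + 7))*(-84))*(-28) = (((½)*(-⅐)*13)*(-84))*(-28) = -13/14*(-84)*(-28) = 78*(-28) = -2184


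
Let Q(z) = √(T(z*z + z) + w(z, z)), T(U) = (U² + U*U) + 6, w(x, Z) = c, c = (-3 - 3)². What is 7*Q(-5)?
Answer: 7*√842 ≈ 203.12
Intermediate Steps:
c = 36 (c = (-6)² = 36)
w(x, Z) = 36
T(U) = 6 + 2*U² (T(U) = (U² + U²) + 6 = 2*U² + 6 = 6 + 2*U²)
Q(z) = √(42 + 2*(z + z²)²) (Q(z) = √((6 + 2*(z*z + z)²) + 36) = √((6 + 2*(z² + z)²) + 36) = √((6 + 2*(z + z²)²) + 36) = √(42 + 2*(z + z²)²))
7*Q(-5) = 7*√(42 + 2*(-5)²*(1 - 5)²) = 7*√(42 + 2*25*(-4)²) = 7*√(42 + 2*25*16) = 7*√(42 + 800) = 7*√842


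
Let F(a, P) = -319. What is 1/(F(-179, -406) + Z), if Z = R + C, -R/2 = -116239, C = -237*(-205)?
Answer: 1/280744 ≈ 3.5620e-6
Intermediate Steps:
C = 48585
R = 232478 (R = -2*(-116239) = 232478)
Z = 281063 (Z = 232478 + 48585 = 281063)
1/(F(-179, -406) + Z) = 1/(-319 + 281063) = 1/280744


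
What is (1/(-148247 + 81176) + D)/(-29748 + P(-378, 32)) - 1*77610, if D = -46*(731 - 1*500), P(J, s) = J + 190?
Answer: -155827552263713/2007837456 ≈ -77610.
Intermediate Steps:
P(J, s) = 190 + J
D = -10626 (D = -46*(731 - 500) = -46*231 = -10626)
(1/(-148247 + 81176) + D)/(-29748 + P(-378, 32)) - 1*77610 = (1/(-148247 + 81176) - 10626)/(-29748 + (190 - 378)) - 1*77610 = (1/(-67071) - 10626)/(-29748 - 188) - 77610 = (-1/67071 - 10626)/(-29936) - 77610 = -712696447/67071*(-1/29936) - 77610 = 712696447/2007837456 - 77610 = -155827552263713/2007837456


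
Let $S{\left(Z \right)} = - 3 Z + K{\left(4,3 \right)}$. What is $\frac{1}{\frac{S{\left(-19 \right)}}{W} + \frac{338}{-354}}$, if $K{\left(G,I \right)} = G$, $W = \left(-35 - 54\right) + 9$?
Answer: $- \frac{14160}{24317} \approx -0.58231$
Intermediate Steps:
$W = -80$ ($W = -89 + 9 = -80$)
$S{\left(Z \right)} = 4 - 3 Z$ ($S{\left(Z \right)} = - 3 Z + 4 = 4 - 3 Z$)
$\frac{1}{\frac{S{\left(-19 \right)}}{W} + \frac{338}{-354}} = \frac{1}{\frac{4 - -57}{-80} + \frac{338}{-354}} = \frac{1}{\left(4 + 57\right) \left(- \frac{1}{80}\right) + 338 \left(- \frac{1}{354}\right)} = \frac{1}{61 \left(- \frac{1}{80}\right) - \frac{169}{177}} = \frac{1}{- \frac{61}{80} - \frac{169}{177}} = \frac{1}{- \frac{24317}{14160}} = - \frac{14160}{24317}$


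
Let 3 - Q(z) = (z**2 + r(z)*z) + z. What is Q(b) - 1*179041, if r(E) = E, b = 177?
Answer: -241873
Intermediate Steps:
Q(z) = 3 - z - 2*z**2 (Q(z) = 3 - ((z**2 + z*z) + z) = 3 - ((z**2 + z**2) + z) = 3 - (2*z**2 + z) = 3 - (z + 2*z**2) = 3 + (-z - 2*z**2) = 3 - z - 2*z**2)
Q(b) - 1*179041 = (3 - 1*177 - 2*177**2) - 1*179041 = (3 - 177 - 2*31329) - 179041 = (3 - 177 - 62658) - 179041 = -62832 - 179041 = -241873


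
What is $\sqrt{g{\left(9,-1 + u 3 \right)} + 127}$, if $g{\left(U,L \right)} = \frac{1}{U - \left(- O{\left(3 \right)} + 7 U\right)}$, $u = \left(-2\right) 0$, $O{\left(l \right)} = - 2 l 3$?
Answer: $\frac{\sqrt{18286}}{12} \approx 11.269$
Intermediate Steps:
$O{\left(l \right)} = - 6 l$
$u = 0$
$g{\left(U,L \right)} = \frac{1}{-18 - 6 U}$ ($g{\left(U,L \right)} = \frac{1}{U - \left(18 + 7 U\right)} = \frac{1}{-18 - 6 U}$)
$\sqrt{g{\left(9,-1 + u 3 \right)} + 127} = \sqrt{- \frac{1}{18 + 6 \cdot 9} + 127} = \sqrt{- \frac{1}{18 + 54} + 127} = \sqrt{- \frac{1}{72} + 127} = \sqrt{\frac{9143}{72}} = \frac{\sqrt{18286}}{12}$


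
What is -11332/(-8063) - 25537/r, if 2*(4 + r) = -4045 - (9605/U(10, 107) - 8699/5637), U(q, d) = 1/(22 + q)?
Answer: 11106931412759/7077001459033 ≈ 1.5694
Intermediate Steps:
r = -877713191/5637 (r = -4 + (-4045 - (9605/(1/(22 + 10)) - 8699/5637))/2 = -4 + (-4045 - (9605/(1/32) - 8699*1/5637))/2 = -4 + (-4045 - (9605/(1/32) - 8699/5637))/2 = -4 + (-4045 - (9605*32 - 8699/5637))/2 = -4 + (-4045 - (307360 - 8699/5637))/2 = -4 + (-4045 - 1*1732579621/5637)/2 = -4 + (-4045 - 1732579621/5637)/2 = -4 + (½)*(-1755381286/5637) = -4 - 877690643/5637 = -877713191/5637 ≈ -1.5571e+5)
-11332/(-8063) - 25537/r = -11332/(-8063) - 25537/(-877713191/5637) = -11332*(-1/8063) - 25537*(-5637/877713191) = 11332/8063 + 143952069/877713191 = 11106931412759/7077001459033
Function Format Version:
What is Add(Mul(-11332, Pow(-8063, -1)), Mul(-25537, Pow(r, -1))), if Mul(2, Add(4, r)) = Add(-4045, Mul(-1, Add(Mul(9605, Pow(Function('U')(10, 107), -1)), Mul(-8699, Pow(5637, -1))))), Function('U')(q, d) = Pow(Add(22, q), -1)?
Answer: Rational(11106931412759, 7077001459033) ≈ 1.5694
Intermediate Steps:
r = Rational(-877713191, 5637) (r = Add(-4, Mul(Rational(1, 2), Add(-4045, Mul(-1, Add(Mul(9605, Pow(Pow(Add(22, 10), -1), -1)), Mul(-8699, Pow(5637, -1))))))) = Add(-4, Mul(Rational(1, 2), Add(-4045, Mul(-1, Add(Mul(9605, Pow(Pow(32, -1), -1)), Mul(-8699, Rational(1, 5637))))))) = Add(-4, Mul(Rational(1, 2), Add(-4045, Mul(-1, Add(Mul(9605, Pow(Rational(1, 32), -1)), Rational(-8699, 5637)))))) = Add(-4, Mul(Rational(1, 2), Add(-4045, Mul(-1, Add(Mul(9605, 32), Rational(-8699, 5637)))))) = Add(-4, Mul(Rational(1, 2), Add(-4045, Mul(-1, Add(307360, Rational(-8699, 5637)))))) = Add(-4, Mul(Rational(1, 2), Add(-4045, Mul(-1, Rational(1732579621, 5637))))) = Add(-4, Mul(Rational(1, 2), Add(-4045, Rational(-1732579621, 5637)))) = Add(-4, Mul(Rational(1, 2), Rational(-1755381286, 5637))) = Add(-4, Rational(-877690643, 5637)) = Rational(-877713191, 5637) ≈ -1.5571e+5)
Add(Mul(-11332, Pow(-8063, -1)), Mul(-25537, Pow(r, -1))) = Add(Mul(-11332, Pow(-8063, -1)), Mul(-25537, Pow(Rational(-877713191, 5637), -1))) = Add(Mul(-11332, Rational(-1, 8063)), Mul(-25537, Rational(-5637, 877713191))) = Add(Rational(11332, 8063), Rational(143952069, 877713191)) = Rational(11106931412759, 7077001459033)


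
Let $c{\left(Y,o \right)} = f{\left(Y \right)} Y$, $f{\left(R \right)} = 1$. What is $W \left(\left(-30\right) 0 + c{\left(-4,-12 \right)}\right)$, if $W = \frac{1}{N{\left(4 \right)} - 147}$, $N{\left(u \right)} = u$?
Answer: $\frac{4}{143} \approx 0.027972$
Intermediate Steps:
$c{\left(Y,o \right)} = Y$ ($c{\left(Y,o \right)} = 1 Y = Y$)
$W = - \frac{1}{143}$ ($W = \frac{1}{4 - 147} = \frac{1}{-143} = - \frac{1}{143} \approx -0.006993$)
$W \left(\left(-30\right) 0 + c{\left(-4,-12 \right)}\right) = - \frac{\left(-30\right) 0 - 4}{143} = - \frac{0 - 4}{143} = \left(- \frac{1}{143}\right) \left(-4\right) = \frac{4}{143}$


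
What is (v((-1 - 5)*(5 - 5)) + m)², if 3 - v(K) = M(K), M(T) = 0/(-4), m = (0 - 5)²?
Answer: 784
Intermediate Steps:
m = 25 (m = (-5)² = 25)
M(T) = 0 (M(T) = 0*(-¼) = 0)
v(K) = 3 (v(K) = 3 - 1*0 = 3 + 0 = 3)
(v((-1 - 5)*(5 - 5)) + m)² = (3 + 25)² = 28² = 784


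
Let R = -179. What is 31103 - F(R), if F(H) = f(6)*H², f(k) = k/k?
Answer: -938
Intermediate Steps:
f(k) = 1
F(H) = H² (F(H) = 1*H² = H²)
31103 - F(R) = 31103 - 1*(-179)² = 31103 - 1*32041 = 31103 - 32041 = -938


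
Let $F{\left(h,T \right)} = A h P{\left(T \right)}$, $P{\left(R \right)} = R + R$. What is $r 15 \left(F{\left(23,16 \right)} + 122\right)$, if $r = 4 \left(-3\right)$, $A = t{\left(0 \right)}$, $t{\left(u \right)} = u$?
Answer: $-21960$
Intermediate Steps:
$A = 0$
$P{\left(R \right)} = 2 R$
$r = -12$
$F{\left(h,T \right)} = 0$ ($F{\left(h,T \right)} = 0 h 2 T = 0 \cdot 2 T = 0$)
$r 15 \left(F{\left(23,16 \right)} + 122\right) = \left(-12\right) 15 \left(0 + 122\right) = \left(-180\right) 122 = -21960$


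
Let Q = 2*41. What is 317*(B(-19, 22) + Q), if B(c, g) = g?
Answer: 32968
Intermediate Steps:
Q = 82
317*(B(-19, 22) + Q) = 317*(22 + 82) = 317*104 = 32968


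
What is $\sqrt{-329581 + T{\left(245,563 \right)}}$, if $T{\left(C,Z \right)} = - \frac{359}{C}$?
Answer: $\frac{2 i \sqrt{100934630}}{35} \approx 574.09 i$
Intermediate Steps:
$\sqrt{-329581 + T{\left(245,563 \right)}} = \sqrt{-329581 - \frac{359}{245}} = \sqrt{- \frac{80747704}{245}} = \frac{2 i \sqrt{100934630}}{35}$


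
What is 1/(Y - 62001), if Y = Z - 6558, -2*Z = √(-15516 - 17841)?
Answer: -91412/6267126427 + 2*I*√33357/18801379281 ≈ -1.4586e-5 + 1.9428e-8*I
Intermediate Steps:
Z = -I*√33357/2 (Z = -√(-15516 - 17841)/2 = -I*√33357/2 ≈ -91.319*I)
Y = -6558 - I*√33357/2 (Y = -I*√33357/2 - 6558 = -6558 - I*√33357/2 ≈ -6558.0 - 91.319*I)
1/(Y - 62001) = 1/((-6558 - I*√33357/2) - 62001) = 1/(-68559 - I*√33357/2)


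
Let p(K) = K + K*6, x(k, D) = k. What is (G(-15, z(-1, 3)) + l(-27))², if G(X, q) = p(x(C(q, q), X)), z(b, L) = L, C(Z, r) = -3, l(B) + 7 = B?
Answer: 3025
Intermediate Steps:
l(B) = -7 + B
p(K) = 7*K (p(K) = K + 6*K = 7*K)
G(X, q) = -21 (G(X, q) = 7*(-3) = -21)
(G(-15, z(-1, 3)) + l(-27))² = (-21 + (-7 - 27))² = (-21 - 34)² = (-55)² = 3025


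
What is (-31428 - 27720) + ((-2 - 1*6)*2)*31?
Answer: -59644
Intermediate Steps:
(-31428 - 27720) + ((-2 - 1*6)*2)*31 = -59148 + ((-2 - 6)*2)*31 = -59148 - 8*2*31 = -59148 - 16*31 = -59148 - 496 = -59644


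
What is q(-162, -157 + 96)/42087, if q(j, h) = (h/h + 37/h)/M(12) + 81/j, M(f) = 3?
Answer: -15/1711538 ≈ -8.7641e-6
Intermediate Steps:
q(j, h) = ⅓ + 81/j + 37/(3*h) (q(j, h) = (h/h + 37/h)/3 + 81/j = (1 + 37/h)*(⅓) + 81/j = (⅓ + 37/(3*h)) + 81/j = ⅓ + 81/j + 37/(3*h))
q(-162, -157 + 96)/42087 = (⅓ + 81/(-162) + 37/(3*(-157 + 96)))/42087 = (⅓ + 81*(-1/162) + (37/3)/(-61))*(1/42087) = (⅓ - ½ + (37/3)*(-1/61))*(1/42087) = (⅓ - ½ - 37/183)*(1/42087) = -45/122*1/42087 = -15/1711538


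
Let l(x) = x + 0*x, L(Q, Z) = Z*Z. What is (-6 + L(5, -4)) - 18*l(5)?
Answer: -80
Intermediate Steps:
L(Q, Z) = Z²
l(x) = x (l(x) = x + 0 = x)
(-6 + L(5, -4)) - 18*l(5) = (-6 + (-4)²) - 18*5 = (-6 + 16) - 90 = 10 - 90 = -80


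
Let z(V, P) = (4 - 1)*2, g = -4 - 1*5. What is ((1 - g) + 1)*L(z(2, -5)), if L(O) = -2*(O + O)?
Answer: -264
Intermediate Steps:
g = -9 (g = -4 - 5 = -9)
z(V, P) = 6 (z(V, P) = 3*2 = 6)
L(O) = -4*O
((1 - g) + 1)*L(z(2, -5)) = ((1 - 1*(-9)) + 1)*(-4*6) = ((1 + 9) + 1)*(-24) = (10 + 1)*(-24) = 11*(-24) = -264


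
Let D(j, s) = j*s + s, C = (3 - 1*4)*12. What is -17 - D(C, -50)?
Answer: -567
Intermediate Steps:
C = -12 (C = (3 - 4)*12 = -1*12 = -12)
D(j, s) = s + j*s
-17 - D(C, -50) = -17 - (-50)*(1 - 12) = -17 - (-50)*(-11) = -17 - 1*550 = -17 - 550 = -567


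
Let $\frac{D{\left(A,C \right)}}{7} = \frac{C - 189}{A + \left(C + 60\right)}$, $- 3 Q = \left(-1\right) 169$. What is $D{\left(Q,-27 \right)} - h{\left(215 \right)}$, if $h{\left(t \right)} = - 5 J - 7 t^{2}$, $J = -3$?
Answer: $\frac{21677386}{67} \approx 3.2354 \cdot 10^{5}$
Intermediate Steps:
$Q = \frac{169}{3}$ ($Q = - \frac{\left(-1\right) 169}{3} = \left(- \frac{1}{3}\right) \left(-169\right) = \frac{169}{3} \approx 56.333$)
$h{\left(t \right)} = 15 - 7 t^{2}$ ($h{\left(t \right)} = \left(-5\right) \left(-3\right) - 7 t^{2} = 15 - 7 t^{2}$)
$D{\left(A,C \right)} = \frac{7 \left(-189 + C\right)}{60 + A + C}$ ($D{\left(A,C \right)} = 7 \frac{C - 189}{A + \left(C + 60\right)} = 7 \frac{-189 + C}{A + \left(60 + C\right)} = 7 \frac{-189 + C}{60 + A + C} = \frac{7 \left(-189 + C\right)}{60 + A + C}$)
$D{\left(Q,-27 \right)} - h{\left(215 \right)} = \frac{7 \left(-189 - 27\right)}{60 + \frac{169}{3} - 27} - \left(15 - 7 \cdot 215^{2}\right) = 7 \frac{1}{\frac{268}{3}} \left(-216\right) - \left(15 - 323575\right) = 7 \cdot \frac{3}{268} \left(-216\right) - \left(15 - 323575\right) = - \frac{1134}{67} - -323560 = - \frac{1134}{67} + 323560 = \frac{21677386}{67}$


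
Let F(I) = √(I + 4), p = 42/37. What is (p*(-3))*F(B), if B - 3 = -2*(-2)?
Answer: -126*√11/37 ≈ -11.294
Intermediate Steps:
p = 42/37 (p = 42*(1/37) = 42/37 ≈ 1.1351)
B = 7 (B = 3 - 2*(-2) = 3 + 4 = 7)
F(I) = √(4 + I)
(p*(-3))*F(B) = ((42/37)*(-3))*√(4 + 7) = -126*√11/37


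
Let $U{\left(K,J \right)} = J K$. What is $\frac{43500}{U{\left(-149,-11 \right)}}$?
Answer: $\frac{43500}{1639} \approx 26.541$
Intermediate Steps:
$\frac{43500}{U{\left(-149,-11 \right)}} = \frac{43500}{\left(-11\right) \left(-149\right)} = \frac{43500}{1639}$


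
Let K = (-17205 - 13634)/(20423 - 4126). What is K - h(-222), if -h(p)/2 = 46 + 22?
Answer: 2185553/16297 ≈ 134.11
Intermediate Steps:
h(p) = -136 (h(p) = -2*(46 + 22) = -2*68 = -136)
K = -30839/16297 ≈ -1.8923
K - h(-222) = -30839/16297 - 1*(-136) = -30839/16297 + 136 = 2185553/16297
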